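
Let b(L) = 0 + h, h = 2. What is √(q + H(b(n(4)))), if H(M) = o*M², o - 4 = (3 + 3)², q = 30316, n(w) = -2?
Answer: 2*√7619 ≈ 174.57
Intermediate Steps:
o = 40 (o = 4 + (3 + 3)² = 4 + 6² = 4 + 36 = 40)
b(L) = 2 (b(L) = 0 + 2 = 2)
H(M) = 40*M²
√(q + H(b(n(4)))) = √(30316 + 40*2²) = √(30316 + 40*4) = √(30316 + 160) = √30476 = 2*√7619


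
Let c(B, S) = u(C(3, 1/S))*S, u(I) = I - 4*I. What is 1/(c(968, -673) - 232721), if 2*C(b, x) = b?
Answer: -2/459385 ≈ -4.3536e-6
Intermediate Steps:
C(b, x) = b/2
u(I) = -3*I
c(B, S) = -9*S/2 (c(B, S) = (-3*3/2)*S = -9*S/2)
1/(c(968, -673) - 232721) = 1/(-9/2*(-673) - 232721) = 1/(6057/2 - 232721) = 1/(-459385/2) = -2/459385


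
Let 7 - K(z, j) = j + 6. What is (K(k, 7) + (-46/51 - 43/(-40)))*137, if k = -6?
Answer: -1628519/2040 ≈ -798.29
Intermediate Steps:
K(z, j) = 1 - j (K(z, j) = 7 - (j + 6) = 7 - (6 + j) = 7 + (-6 - j) = 1 - j)
(K(k, 7) + (-46/51 - 43/(-40)))*137 = ((1 - 1*7) + (-46/51 - 43/(-40)))*137 = ((1 - 7) + (-46*1/51 - 43*(-1/40)))*137 = (-6 + (-46/51 + 43/40))*137 = (-6 + 353/2040)*137 = -11887/2040*137 = -1628519/2040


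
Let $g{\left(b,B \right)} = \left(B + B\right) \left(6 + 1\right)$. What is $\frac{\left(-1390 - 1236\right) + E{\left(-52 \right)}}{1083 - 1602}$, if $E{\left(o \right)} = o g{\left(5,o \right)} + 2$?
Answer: $- \frac{11744}{173} \approx -67.884$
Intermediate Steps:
$g{\left(b,B \right)} = 14 B$ ($g{\left(b,B \right)} = 2 B 7 = 14 B$)
$E{\left(o \right)} = 2 + 14 o^{2}$ ($E{\left(o \right)} = o 14 o + 2 = 14 o^{2} + 2 = 2 + 14 o^{2}$)
$\frac{\left(-1390 - 1236\right) + E{\left(-52 \right)}}{1083 - 1602} = \frac{\left(-1390 - 1236\right) + \left(2 + 14 \left(-52\right)^{2}\right)}{1083 - 1602} = \frac{-2626 + \left(2 + 14 \cdot 2704\right)}{-519} = \left(-2626 + \left(2 + 37856\right)\right) \left(- \frac{1}{519}\right) = \left(-2626 + 37858\right) \left(- \frac{1}{519}\right) = 35232 \left(- \frac{1}{519}\right) = - \frac{11744}{173}$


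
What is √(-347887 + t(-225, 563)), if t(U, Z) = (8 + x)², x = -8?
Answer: I*√347887 ≈ 589.82*I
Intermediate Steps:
t(U, Z) = 0 (t(U, Z) = (8 - 8)² = 0² = 0)
√(-347887 + t(-225, 563)) = √(-347887 + 0) = √(-347887) = I*√347887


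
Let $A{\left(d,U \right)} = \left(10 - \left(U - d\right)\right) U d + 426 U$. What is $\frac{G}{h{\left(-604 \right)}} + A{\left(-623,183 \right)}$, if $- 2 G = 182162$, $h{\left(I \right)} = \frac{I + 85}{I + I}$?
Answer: $\frac{47030288470}{519} \approx 9.0617 \cdot 10^{7}$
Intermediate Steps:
$h{\left(I \right)} = \frac{85 + I}{2 I}$
$G = -91081$ ($G = \left(- \frac{1}{2}\right) 182162 = -91081$)
$A{\left(d,U \right)} = 426 U + U d \left(10 + d - U\right)$ ($A{\left(d,U \right)} = \left(10 + d - U\right) U d + 426 U = U \left(10 + d - U\right) d + 426 U = U d \left(10 + d - U\right) + 426 U = 426 U + U d \left(10 + d - U\right)$)
$\frac{G}{h{\left(-604 \right)}} + A{\left(-623,183 \right)} = - \frac{91081}{\frac{1}{2} \frac{1}{-604} \left(85 - 604\right)} + 183 \left(426 + \left(-623\right)^{2} + 10 \left(-623\right) - 183 \left(-623\right)\right) = - \frac{91081}{\frac{1}{2} \left(- \frac{1}{604}\right) \left(-519\right)} + 183 \left(426 + 388129 - 6230 + 114009\right) = - \frac{91081}{\frac{519}{1208}} + 183 \cdot 496334 = \left(-91081\right) \frac{1208}{519} + 90829122 = - \frac{110025848}{519} + 90829122 = \frac{47030288470}{519}$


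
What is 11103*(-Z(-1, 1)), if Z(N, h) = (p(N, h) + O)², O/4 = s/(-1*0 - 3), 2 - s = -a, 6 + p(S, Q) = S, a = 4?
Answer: -2498175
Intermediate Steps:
p(S, Q) = -6 + S
s = 6 (s = 2 - (-1)*4 = 2 - 1*(-4) = 2 + 4 = 6)
O = -8 (O = 4*(6/(-1*0 - 3)) = 4*(6/(0 - 3)) = 4*(6/(-3)) = 4*(6*(-⅓)) = 4*(-2) = -8)
Z(N, h) = (-14 + N)² (Z(N, h) = ((-6 + N) - 8)² = (-14 + N)²)
11103*(-Z(-1, 1)) = 11103*(-(14 - 1*(-1))²) = 11103*(-(14 + 1)²) = 11103*(-1*15²) = 11103*(-1*225) = 11103*(-225) = -2498175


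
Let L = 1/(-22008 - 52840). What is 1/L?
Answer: -74848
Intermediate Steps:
L = -1/74848 (L = 1/(-74848) = -1/74848 ≈ -1.3360e-5)
1/L = 1/(-1/74848) = -74848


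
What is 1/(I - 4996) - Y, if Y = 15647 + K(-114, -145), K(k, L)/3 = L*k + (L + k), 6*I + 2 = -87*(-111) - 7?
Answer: -218390481/3388 ≈ -64460.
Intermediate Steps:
I = 1608 (I = -⅓ + (-87*(-111) - 7)/6 = -⅓ + (9657 - 7)/6 = -⅓ + (⅙)*9650 = -⅓ + 4825/3 = 1608)
K(k, L) = 3*L + 3*k + 3*L*k (K(k, L) = 3*(L*k + (L + k)) = 3*(L + k + L*k) = 3*L + 3*k + 3*L*k)
Y = 64460 (Y = 15647 + (3*(-145) + 3*(-114) + 3*(-145)*(-114)) = 15647 + (-435 - 342 + 49590) = 15647 + 48813 = 64460)
1/(I - 4996) - Y = 1/(1608 - 4996) - 1*64460 = 1/(-3388) - 64460 = -1/3388 - 64460 = -218390481/3388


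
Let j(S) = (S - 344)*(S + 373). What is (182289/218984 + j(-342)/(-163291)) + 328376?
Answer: 11742141635644187/35758116344 ≈ 3.2838e+5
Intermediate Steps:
j(S) = (-344 + S)*(373 + S)
(182289/218984 + j(-342)/(-163291)) + 328376 = (182289/218984 + (-128312 + (-342)² + 29*(-342))/(-163291)) + 328376 = (182289*(1/218984) + (-128312 + 116964 - 9918)*(-1/163291)) + 328376 = (182289/218984 - 21266*(-1/163291)) + 328376 = (182289/218984 + 21266/163291) + 328376 = 34423066843/35758116344 + 328376 = 11742141635644187/35758116344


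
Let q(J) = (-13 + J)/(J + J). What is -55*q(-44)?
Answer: -285/8 ≈ -35.625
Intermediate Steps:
q(J) = (-13 + J)/(2*J) (q(J) = (-13 + J)/((2*J)) = (-13 + J)*(1/(2*J)) = (-13 + J)/(2*J))
-55*q(-44) = -55*(-13 - 44)/(2*(-44)) = -55*(-1)*(-57)/(2*44) = -55*57/88 = -285/8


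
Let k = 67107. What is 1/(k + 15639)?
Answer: 1/82746 ≈ 1.2085e-5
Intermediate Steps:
1/(k + 15639) = 1/(67107 + 15639) = 1/82746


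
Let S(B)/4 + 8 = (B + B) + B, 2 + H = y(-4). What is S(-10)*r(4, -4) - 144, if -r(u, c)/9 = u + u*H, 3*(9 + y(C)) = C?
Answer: -62160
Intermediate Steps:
y(C) = -9 + C/3
H = -37/3 (H = -2 + (-9 + (⅓)*(-4)) = -2 + (-9 - 4/3) = -2 - 31/3 = -37/3 ≈ -12.333)
S(B) = -32 + 12*B (S(B) = -32 + 4*((B + B) + B) = -32 + 4*(2*B + B) = -32 + 4*(3*B) = -32 + 12*B)
r(u, c) = 102*u (r(u, c) = -9*(u + u*(-37/3)) = -9*(u - 37*u/3) = -(-102)*u = 102*u)
S(-10)*r(4, -4) - 144 = (-32 + 12*(-10))*(102*4) - 144 = (-32 - 120)*408 - 144 = -152*408 - 144 = -62016 - 144 = -62160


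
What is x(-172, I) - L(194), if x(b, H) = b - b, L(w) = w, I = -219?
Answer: -194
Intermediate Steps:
x(b, H) = 0
x(-172, I) - L(194) = 0 - 1*194 = 0 - 194 = -194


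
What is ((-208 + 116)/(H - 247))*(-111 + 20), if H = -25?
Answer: -2093/68 ≈ -30.779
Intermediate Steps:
((-208 + 116)/(H - 247))*(-111 + 20) = ((-208 + 116)/(-25 - 247))*(-111 + 20) = -92/(-272)*(-91) = -92*(-1/272)*(-91) = (23/68)*(-91) = -2093/68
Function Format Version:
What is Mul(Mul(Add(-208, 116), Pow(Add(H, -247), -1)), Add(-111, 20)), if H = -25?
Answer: Rational(-2093, 68) ≈ -30.779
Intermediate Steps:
Mul(Mul(Add(-208, 116), Pow(Add(H, -247), -1)), Add(-111, 20)) = Mul(Mul(Add(-208, 116), Pow(Add(-25, -247), -1)), Add(-111, 20)) = Mul(Mul(-92, Pow(-272, -1)), -91) = Mul(Mul(-92, Rational(-1, 272)), -91) = Mul(Rational(23, 68), -91) = Rational(-2093, 68)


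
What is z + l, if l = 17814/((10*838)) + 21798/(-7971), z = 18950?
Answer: 210960349859/11132830 ≈ 18949.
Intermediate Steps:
l = -6778641/11132830 (l = 17814/8380 + 21798*(-1/7971) = 17814*(1/8380) - 7266/2657 = 8907/4190 - 7266/2657 = -6778641/11132830 ≈ -0.60889)
z + l = 18950 - 6778641/11132830 = 210960349859/11132830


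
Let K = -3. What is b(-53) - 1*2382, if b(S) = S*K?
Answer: -2223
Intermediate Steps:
b(S) = -3*S (b(S) = S*(-3) = -3*S)
b(-53) - 1*2382 = -3*(-53) - 1*2382 = 159 - 2382 = -2223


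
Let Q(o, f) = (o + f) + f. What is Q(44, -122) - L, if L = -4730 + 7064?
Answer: -2534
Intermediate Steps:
L = 2334
Q(o, f) = o + 2*f (Q(o, f) = (f + o) + f = o + 2*f)
Q(44, -122) - L = (44 + 2*(-122)) - 1*2334 = (44 - 244) - 2334 = -200 - 2334 = -2534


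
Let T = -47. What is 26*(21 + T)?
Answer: -676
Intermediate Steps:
26*(21 + T) = 26*(21 - 47) = 26*(-26) = -676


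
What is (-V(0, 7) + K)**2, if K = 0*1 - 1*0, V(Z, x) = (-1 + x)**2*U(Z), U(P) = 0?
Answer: 0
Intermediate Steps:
V(Z, x) = 0 (V(Z, x) = (-1 + x)**2*0 = 0)
K = 0 (K = 0 + 0 = 0)
(-V(0, 7) + K)**2 = (-1*0 + 0)**2 = (0 + 0)**2 = 0**2 = 0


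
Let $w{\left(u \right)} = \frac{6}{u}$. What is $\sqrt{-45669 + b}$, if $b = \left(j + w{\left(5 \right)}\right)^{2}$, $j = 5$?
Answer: $\frac{2 i \sqrt{285191}}{5} \approx 213.61 i$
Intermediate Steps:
$b = \frac{961}{25}$ ($b = \left(5 + \frac{6}{5}\right)^{2} = \left(\frac{31}{5}\right)^{2} = \frac{961}{25} \approx 38.44$)
$\sqrt{-45669 + b} = \sqrt{-45669 + \frac{961}{25}} = \sqrt{- \frac{1140764}{25}} = \frac{2 i \sqrt{285191}}{5}$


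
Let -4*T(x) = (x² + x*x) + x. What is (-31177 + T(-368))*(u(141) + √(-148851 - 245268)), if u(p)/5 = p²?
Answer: -9820915785 - 296391*I*√43791 ≈ -9.8209e+9 - 6.2024e+7*I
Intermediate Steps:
T(x) = -x²/2 - x/4 (T(x) = -((x² + x*x) + x)/4 = -((x² + x²) + x)/4 = -(2*x² + x)/4 = -(x + 2*x²)/4 = -x²/2 - x/4)
u(p) = 5*p²
(-31177 + T(-368))*(u(141) + √(-148851 - 245268)) = (-31177 - ¼*(-368)*(1 + 2*(-368)))*(5*141² + √(-148851 - 245268)) = (-31177 - ¼*(-368)*(1 - 736))*(5*19881 + √(-394119)) = (-31177 - ¼*(-368)*(-735))*(99405 + 3*I*√43791) = (-31177 - 67620)*(99405 + 3*I*√43791) = -98797*(99405 + 3*I*√43791) = -9820915785 - 296391*I*√43791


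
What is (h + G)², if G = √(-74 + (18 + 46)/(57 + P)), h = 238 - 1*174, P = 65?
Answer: 245374/61 + 384*I*√30378/61 ≈ 4022.5 + 1097.2*I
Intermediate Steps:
h = 64 (h = 238 - 174 = 64)
G = 3*I*√30378/61 (G = √(-74 + (18 + 46)/(57 + 65)) = √(-74 + 64/122) = √(-74 + 64*(1/122)) = √(-74 + 32/61) = √(-4482/61) = 3*I*√30378/61 ≈ 8.5718*I)
(h + G)² = (64 + 3*I*√30378/61)²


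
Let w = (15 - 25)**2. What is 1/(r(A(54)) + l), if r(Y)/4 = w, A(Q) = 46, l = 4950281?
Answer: 1/4950681 ≈ 2.0199e-7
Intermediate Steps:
w = 100 (w = (-10)**2 = 100)
r(Y) = 400 (r(Y) = 4*100 = 400)
1/(r(A(54)) + l) = 1/(400 + 4950281) = 1/4950681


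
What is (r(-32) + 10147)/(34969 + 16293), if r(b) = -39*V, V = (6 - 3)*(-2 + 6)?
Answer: 9679/51262 ≈ 0.18881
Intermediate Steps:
V = 12 (V = 3*4 = 12)
r(b) = -468 (r(b) = -39*12 = -468)
(r(-32) + 10147)/(34969 + 16293) = (-468 + 10147)/(34969 + 16293) = 9679/51262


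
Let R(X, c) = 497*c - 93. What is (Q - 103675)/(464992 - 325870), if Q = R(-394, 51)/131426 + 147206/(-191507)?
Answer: -652352619959207/875390369093451 ≈ -0.74521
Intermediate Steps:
R(X, c) = -93 + 497*c
Q = -7255188989/12584499491 (Q = (-93 + 497*51)/131426 + 147206/(-191507) = (-93 + 25347)*(1/131426) + 147206*(-1/191507) = 25254*(1/131426) - 147206/191507 = 12627/65713 - 147206/191507 = -7255188989/12584499491 ≈ -0.57652)
(Q - 103675)/(464992 - 325870) = (-7255188989/12584499491 - 103675)/(464992 - 325870) = -1304705239918414/12584499491/139122 = -1304705239918414/12584499491*1/139122 = -652352619959207/875390369093451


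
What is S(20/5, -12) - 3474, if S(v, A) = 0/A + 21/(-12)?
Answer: -13903/4 ≈ -3475.8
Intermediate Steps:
S(v, A) = -7/4 (S(v, A) = 0 + 21*(-1/12) = 0 - 7/4 = -7/4)
S(20/5, -12) - 3474 = -7/4 - 3474 = -13903/4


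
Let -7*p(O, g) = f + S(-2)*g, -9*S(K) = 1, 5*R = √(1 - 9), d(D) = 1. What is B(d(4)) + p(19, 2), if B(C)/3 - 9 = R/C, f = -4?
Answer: 1739/63 + 6*I*√2/5 ≈ 27.603 + 1.6971*I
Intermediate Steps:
R = 2*I*√2/5 (R = √(1 - 9)/5 = √(-8)/5 = (2*I*√2)/5 = 2*I*√2/5 ≈ 0.56569*I)
S(K) = -⅑ (S(K) = -⅑*1 = -⅑)
B(C) = 27 + 6*I*√2/(5*C) (B(C) = 27 + 3*((2*I*√2/5)/C) = 27 + 3*(2*I*√2/(5*C)) = 27 + 6*I*√2/(5*C))
p(O, g) = 4/7 + g/63 (p(O, g) = -(-4 - g/9)/7 = 4/7 + g/63)
B(d(4)) + p(19, 2) = (27 + (6/5)*I*√2/1) + (4/7 + (1/63)*2) = (27 + (6/5)*I*√2*1) + (4/7 + 2/63) = (27 + 6*I*√2/5) + 38/63 = 1739/63 + 6*I*√2/5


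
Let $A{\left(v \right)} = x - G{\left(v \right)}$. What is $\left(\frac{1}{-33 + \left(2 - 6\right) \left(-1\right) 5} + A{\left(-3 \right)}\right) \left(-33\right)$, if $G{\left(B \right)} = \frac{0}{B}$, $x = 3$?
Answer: $- \frac{1254}{13} \approx -96.462$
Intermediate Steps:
$G{\left(B \right)} = 0$
$A{\left(v \right)} = 3$ ($A{\left(v \right)} = 3 - 0 = 3 + 0 = 3$)
$\left(\frac{1}{-33 + \left(2 - 6\right) \left(-1\right) 5} + A{\left(-3 \right)}\right) \left(-33\right) = \left(\frac{1}{-33 + \left(2 - 6\right) \left(-1\right) 5} + 3\right) \left(-33\right) = \left(\frac{1}{-33 + \left(-4\right) \left(-1\right) 5} + 3\right) \left(-33\right) = \left(\frac{1}{-33 + 4 \cdot 5} + 3\right) \left(-33\right) = \left(\frac{1}{-33 + 20} + 3\right) \left(-33\right) = \left(\frac{1}{-13} + 3\right) \left(-33\right) = \left(- \frac{1}{13} + 3\right) \left(-33\right) = \frac{38}{13} \left(-33\right) = - \frac{1254}{13}$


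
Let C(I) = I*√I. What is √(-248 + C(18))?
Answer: √(-248 + 54*√2) ≈ 13.101*I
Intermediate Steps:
C(I) = I^(3/2)
√(-248 + C(18)) = √(-248 + 18^(3/2)) = √(-248 + 54*√2)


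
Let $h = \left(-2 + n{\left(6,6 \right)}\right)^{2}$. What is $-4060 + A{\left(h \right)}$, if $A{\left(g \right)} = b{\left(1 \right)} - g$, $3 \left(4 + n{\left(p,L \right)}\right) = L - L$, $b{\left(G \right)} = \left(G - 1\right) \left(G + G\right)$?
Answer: $-4096$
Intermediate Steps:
$b{\left(G \right)} = 2 G \left(-1 + G\right)$ ($b{\left(G \right)} = \left(-1 + G\right) 2 G = 2 G \left(-1 + G\right)$)
$n{\left(p,L \right)} = -4$ ($n{\left(p,L \right)} = -4 + \frac{L - L}{3} = -4 + \frac{1}{3} \cdot 0 = -4 + 0 = -4$)
$h = 36$ ($h = \left(-2 - 4\right)^{2} = \left(-6\right)^{2} = 36$)
$A{\left(g \right)} = - g$ ($A{\left(g \right)} = 2 \cdot 1 \left(-1 + 1\right) - g = 2 \cdot 1 \cdot 0 - g = 0 - g = - g$)
$-4060 + A{\left(h \right)} = -4060 - 36 = -4096$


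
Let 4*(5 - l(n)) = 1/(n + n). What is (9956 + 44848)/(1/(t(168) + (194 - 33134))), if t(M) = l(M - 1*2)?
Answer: -599249967381/332 ≈ -1.8050e+9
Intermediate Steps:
l(n) = 5 - 1/(8*n) (l(n) = 5 - 1/(4*(n + n)) = 5 - 1/(2*n)/4 = 5 - 1/(8*n))
t(M) = 5 - 1/(8*(-2 + M)) (t(M) = 5 - 1/(8*(M - 1*2)) = 5 - 1/(8*(M - 2)) = 5 - 1/(8*(-2 + M)))
(9956 + 44848)/(1/(t(168) + (194 - 33134))) = (9956 + 44848)/(1/((-81 + 40*168)/(8*(-2 + 168)) + (194 - 33134))) = 54804/(1/((⅛)*(-81 + 6720)/166 - 32940)) = 54804/(1/((⅛)*(1/166)*6639 - 32940)) = 54804/(1/(6639/1328 - 32940)) = 54804/(1/(-43737681/1328)) = 54804/(-1328/43737681) = 54804*(-43737681/1328) = -599249967381/332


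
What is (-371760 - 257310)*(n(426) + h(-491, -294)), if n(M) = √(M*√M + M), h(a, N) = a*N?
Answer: -90808770780 - 629070*√(426 + 426*√426) ≈ -9.0869e+10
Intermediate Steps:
h(a, N) = N*a
n(M) = √(M + M^(3/2)) (n(M) = √(M^(3/2) + M) = √(M + M^(3/2)))
(-371760 - 257310)*(n(426) + h(-491, -294)) = (-371760 - 257310)*(√(426 + 426^(3/2)) - 294*(-491)) = -629070*(√(426 + 426*√426) + 144354) = -629070*(144354 + √(426 + 426*√426)) = -90808770780 - 629070*√(426 + 426*√426)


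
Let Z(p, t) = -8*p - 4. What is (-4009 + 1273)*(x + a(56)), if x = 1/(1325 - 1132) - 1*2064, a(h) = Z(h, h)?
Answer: 1328566032/193 ≈ 6.8838e+6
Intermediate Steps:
Z(p, t) = -4 - 8*p
a(h) = -4 - 8*h
x = -398351/193 (x = 1/193 - 2064 = -398351/193 ≈ -2064.0)
(-4009 + 1273)*(x + a(56)) = (-4009 + 1273)*(-398351/193 + (-4 - 8*56)) = -2736*(-398351/193 + (-4 - 448)) = -2736*(-398351/193 - 452) = -2736*(-485587/193) = 1328566032/193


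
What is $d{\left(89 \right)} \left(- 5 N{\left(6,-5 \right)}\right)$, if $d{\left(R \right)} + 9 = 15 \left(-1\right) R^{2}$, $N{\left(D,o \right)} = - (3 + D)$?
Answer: $-5347080$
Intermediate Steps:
$N{\left(D,o \right)} = -3 - D$
$d{\left(R \right)} = -9 - 15 R^{2}$ ($d{\left(R \right)} = -9 + 15 \left(-1\right) R^{2} = -9 - 15 R^{2}$)
$d{\left(89 \right)} \left(- 5 N{\left(6,-5 \right)}\right) = \left(-9 - 15 \cdot 89^{2}\right) \left(- 5 \left(-3 - 6\right)\right) = \left(-9 - 118815\right) \left(- 5 \left(-3 - 6\right)\right) = \left(-9 - 118815\right) \left(\left(-5\right) \left(-9\right)\right) = \left(-118824\right) 45 = -5347080$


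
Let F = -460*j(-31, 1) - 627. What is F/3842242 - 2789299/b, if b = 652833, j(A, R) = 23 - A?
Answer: -10733787466369/2508342371586 ≈ -4.2792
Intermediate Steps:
F = -25467 (F = -460*(23 - 1*(-31)) - 627 = -460*(23 + 31) - 627 = -460*54 - 627 = -24840 - 627 = -25467)
F/3842242 - 2789299/b = -25467/3842242 - 2789299/652833 = -10733787466369/2508342371586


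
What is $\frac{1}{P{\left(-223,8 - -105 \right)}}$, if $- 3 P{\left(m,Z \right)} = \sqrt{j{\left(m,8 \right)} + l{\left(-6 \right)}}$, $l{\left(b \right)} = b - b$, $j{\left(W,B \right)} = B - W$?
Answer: $- \frac{\sqrt{231}}{77} \approx -0.19739$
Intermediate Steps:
$l{\left(b \right)} = 0$
$P{\left(m,Z \right)} = - \frac{\sqrt{8 - m}}{3}$ ($P{\left(m,Z \right)} = - \frac{\sqrt{\left(8 - m\right) + 0}}{3} = - \frac{\sqrt{8 - m}}{3}$)
$\frac{1}{P{\left(-223,8 - -105 \right)}} = \frac{1}{\left(- \frac{1}{3}\right) \sqrt{8 - -223}} = \frac{1}{\left(- \frac{1}{3}\right) \sqrt{8 + 223}} = \frac{1}{\left(- \frac{1}{3}\right) \sqrt{231}} = - \frac{\sqrt{231}}{77}$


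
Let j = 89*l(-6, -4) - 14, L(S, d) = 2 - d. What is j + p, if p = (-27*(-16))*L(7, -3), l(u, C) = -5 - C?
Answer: 2057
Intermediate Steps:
p = 2160 (p = (-27*(-16))*(2 - 1*(-3)) = 432*(2 + 3) = 432*5 = 2160)
j = -103 (j = 89*(-5 - 1*(-4)) - 14 = 89*(-5 + 4) - 14 = 89*(-1) - 14 = -89 - 14 = -103)
j + p = -103 + 2160 = 2057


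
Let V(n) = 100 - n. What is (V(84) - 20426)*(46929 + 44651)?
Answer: -1869147800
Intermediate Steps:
(V(84) - 20426)*(46929 + 44651) = ((100 - 1*84) - 20426)*(46929 + 44651) = ((100 - 84) - 20426)*91580 = (16 - 20426)*91580 = -20410*91580 = -1869147800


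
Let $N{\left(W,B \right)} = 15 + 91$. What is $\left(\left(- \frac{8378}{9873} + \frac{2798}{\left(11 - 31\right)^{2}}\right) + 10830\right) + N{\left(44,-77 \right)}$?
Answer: $\frac{21606362327}{1974600} \approx 10942.0$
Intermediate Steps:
$N{\left(W,B \right)} = 106$
$\left(\left(- \frac{8378}{9873} + \frac{2798}{\left(11 - 31\right)^{2}}\right) + 10830\right) + N{\left(44,-77 \right)} = \left(\left(- \frac{8378}{9873} + \frac{2798}{\left(11 - 31\right)^{2}}\right) + 10830\right) + 106 = \left(\left(\left(-8378\right) \frac{1}{9873} + \frac{2798}{\left(-20\right)^{2}}\right) + 10830\right) + 106 = \left(\left(- \frac{8378}{9873} + \frac{2798}{400}\right) + 10830\right) + 106 = \left(\left(- \frac{8378}{9873} + 2798 \cdot \frac{1}{400}\right) + 10830\right) + 106 = \left(\left(- \frac{8378}{9873} + \frac{1399}{200}\right) + 10830\right) + 106 = \left(\frac{12136727}{1974600} + 10830\right) + 106 = \frac{21397054727}{1974600} + 106 = \frac{21606362327}{1974600}$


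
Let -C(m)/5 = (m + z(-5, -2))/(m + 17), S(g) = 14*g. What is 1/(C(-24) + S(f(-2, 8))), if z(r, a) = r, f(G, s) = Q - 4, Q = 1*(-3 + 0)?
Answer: -7/831 ≈ -0.0084236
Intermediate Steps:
Q = -3 (Q = 1*(-3) = -3)
f(G, s) = -7 (f(G, s) = -3 - 4 = -7)
C(m) = -5*(-5 + m)/(17 + m) (C(m) = -5*(m - 5)/(m + 17) = -5*(-5 + m)/(17 + m))
1/(C(-24) + S(f(-2, 8))) = 1/(5*(5 - 1*(-24))/(17 - 24) + 14*(-7)) = 1/(5*(5 + 24)/(-7) - 98) = 1/(5*(-⅐)*29 - 98) = 1/(-145/7 - 98) = 1/(-831/7) = -7/831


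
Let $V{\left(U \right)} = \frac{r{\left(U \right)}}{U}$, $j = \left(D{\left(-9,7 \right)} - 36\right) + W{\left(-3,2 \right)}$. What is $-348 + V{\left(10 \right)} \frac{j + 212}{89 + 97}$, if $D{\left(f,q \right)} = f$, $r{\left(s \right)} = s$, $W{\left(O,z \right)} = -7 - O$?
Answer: $- \frac{64565}{186} \approx -347.12$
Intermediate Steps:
$j = -49$ ($j = \left(-9 - 36\right) - 4 = -45 + \left(-7 + 3\right) = -45 - 4 = -49$)
$V{\left(U \right)} = 1$ ($V{\left(U \right)} = \frac{U}{U} = 1$)
$-348 + V{\left(10 \right)} \frac{j + 212}{89 + 97} = -348 + 1 \frac{-49 + 212}{89 + 97} = -348 + 1 \cdot \frac{163}{186} = -348 + \frac{163}{186} = - \frac{64565}{186}$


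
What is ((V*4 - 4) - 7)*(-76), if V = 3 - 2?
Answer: 532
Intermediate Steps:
V = 1
((V*4 - 4) - 7)*(-76) = ((1*4 - 4) - 7)*(-76) = ((4 - 4) - 7)*(-76) = (0 - 7)*(-76) = -7*(-76) = 532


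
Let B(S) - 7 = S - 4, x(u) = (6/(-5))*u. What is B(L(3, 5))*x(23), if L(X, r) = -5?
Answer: 276/5 ≈ 55.200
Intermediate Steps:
x(u) = -6*u/5 (x(u) = (6*(-⅕))*u = -6*u/5)
B(S) = 3 + S (B(S) = 7 + (S - 4) = 7 + (-4 + S) = 3 + S)
B(L(3, 5))*x(23) = (3 - 5)*(-6/5*23) = -2*(-138/5) = 276/5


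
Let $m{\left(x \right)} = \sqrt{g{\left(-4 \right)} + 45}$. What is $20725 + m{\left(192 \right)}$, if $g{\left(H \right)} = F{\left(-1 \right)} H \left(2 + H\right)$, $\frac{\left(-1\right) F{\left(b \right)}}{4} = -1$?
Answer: $20725 + \sqrt{77} \approx 20734.0$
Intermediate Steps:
$F{\left(b \right)} = 4$ ($F{\left(b \right)} = \left(-4\right) \left(-1\right) = 4$)
$g{\left(H \right)} = 4 H \left(2 + H\right)$
$m{\left(x \right)} = \sqrt{77}$ ($m{\left(x \right)} = \sqrt{4 \left(-4\right) \left(2 - 4\right) + 45} = \sqrt{4 \left(-4\right) \left(-2\right) + 45} = \sqrt{32 + 45} = \sqrt{77}$)
$20725 + m{\left(192 \right)} = 20725 + \sqrt{77}$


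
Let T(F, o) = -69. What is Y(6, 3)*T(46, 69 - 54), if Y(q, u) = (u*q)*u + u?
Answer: -3933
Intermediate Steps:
Y(q, u) = u + q*u**2 (Y(q, u) = (q*u)*u + u = q*u**2 + u = u + q*u**2)
Y(6, 3)*T(46, 69 - 54) = (3*(1 + 6*3))*(-69) = (3*(1 + 18))*(-69) = (3*19)*(-69) = 57*(-69) = -3933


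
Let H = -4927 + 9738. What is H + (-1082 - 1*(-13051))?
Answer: 16780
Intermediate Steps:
H = 4811
H + (-1082 - 1*(-13051)) = 4811 + (-1082 - 1*(-13051)) = 4811 + (-1082 + 13051) = 4811 + 11969 = 16780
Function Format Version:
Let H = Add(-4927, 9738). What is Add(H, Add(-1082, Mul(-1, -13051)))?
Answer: 16780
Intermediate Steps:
H = 4811
Add(H, Add(-1082, Mul(-1, -13051))) = Add(4811, Add(-1082, Mul(-1, -13051))) = Add(4811, Add(-1082, 13051)) = Add(4811, 11969) = 16780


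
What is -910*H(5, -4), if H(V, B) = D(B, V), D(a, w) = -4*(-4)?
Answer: -14560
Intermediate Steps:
D(a, w) = 16
H(V, B) = 16
-910*H(5, -4) = -910*16 = -14560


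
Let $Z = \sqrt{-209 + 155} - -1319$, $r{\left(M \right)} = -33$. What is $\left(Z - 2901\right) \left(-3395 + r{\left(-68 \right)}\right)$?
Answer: $5423096 - 10284 i \sqrt{6} \approx 5.4231 \cdot 10^{6} - 25191.0 i$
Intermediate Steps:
$Z = 1319 + 3 i \sqrt{6}$ ($Z = \sqrt{-54} + 1319 = 3 i \sqrt{6} + 1319 = 1319 + 3 i \sqrt{6} \approx 1319.0 + 7.3485 i$)
$\left(Z - 2901\right) \left(-3395 + r{\left(-68 \right)}\right) = \left(\left(1319 + 3 i \sqrt{6}\right) - 2901\right) \left(-3395 - 33\right) = \left(-1582 + 3 i \sqrt{6}\right) \left(-3428\right) = 5423096 - 10284 i \sqrt{6}$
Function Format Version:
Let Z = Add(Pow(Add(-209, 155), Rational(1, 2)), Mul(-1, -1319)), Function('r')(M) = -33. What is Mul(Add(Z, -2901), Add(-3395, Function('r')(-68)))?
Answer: Add(5423096, Mul(-10284, I, Pow(6, Rational(1, 2)))) ≈ Add(5.4231e+6, Mul(-25191., I))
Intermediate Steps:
Z = Add(1319, Mul(3, I, Pow(6, Rational(1, 2)))) (Z = Add(Pow(-54, Rational(1, 2)), 1319) = Add(Mul(3, I, Pow(6, Rational(1, 2))), 1319) = Add(1319, Mul(3, I, Pow(6, Rational(1, 2)))) ≈ Add(1319.0, Mul(7.3485, I)))
Mul(Add(Z, -2901), Add(-3395, Function('r')(-68))) = Mul(Add(Add(1319, Mul(3, I, Pow(6, Rational(1, 2)))), -2901), Add(-3395, -33)) = Mul(Add(-1582, Mul(3, I, Pow(6, Rational(1, 2)))), -3428) = Add(5423096, Mul(-10284, I, Pow(6, Rational(1, 2))))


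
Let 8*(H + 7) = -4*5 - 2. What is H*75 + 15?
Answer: -2865/4 ≈ -716.25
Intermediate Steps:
H = -39/4 (H = -7 + (-4*5 - 2)/8 = -7 + (-20 - 2)/8 = -7 + (⅛)*(-22) = -7 - 11/4 = -39/4 ≈ -9.7500)
H*75 + 15 = -39/4*75 + 15 = -2925/4 + 15 = -2865/4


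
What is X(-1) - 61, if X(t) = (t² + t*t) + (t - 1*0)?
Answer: -60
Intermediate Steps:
X(t) = t + 2*t² (X(t) = (t² + t²) + (t + 0) = 2*t² + t = t + 2*t²)
X(-1) - 61 = -(1 + 2*(-1)) - 61 = -(1 - 2) - 61 = -1*(-1) - 61 = 1 - 61 = -60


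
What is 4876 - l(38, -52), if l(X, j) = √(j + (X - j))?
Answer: 4876 - √38 ≈ 4869.8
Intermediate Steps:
l(X, j) = √X
4876 - l(38, -52) = 4876 - √38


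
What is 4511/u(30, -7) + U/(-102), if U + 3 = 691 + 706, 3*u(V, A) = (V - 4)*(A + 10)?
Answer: 959/6 ≈ 159.83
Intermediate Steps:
u(V, A) = (-4 + V)*(10 + A)/3 (u(V, A) = ((V - 4)*(A + 10))/3 = ((-4 + V)*(10 + A))/3 = (-4 + V)*(10 + A)/3)
U = 1394 (U = -3 + (691 + 706) = -3 + 1397 = 1394)
4511/u(30, -7) + U/(-102) = 4511/(-40/3 - 4/3*(-7) + (10/3)*30 + (⅓)*(-7)*30) + 1394/(-102) = 4511/(-40/3 + 28/3 + 100 - 70) + 1394*(-1/102) = 4511/26 - 41/3 = 4511*(1/26) - 41/3 = 347/2 - 41/3 = 959/6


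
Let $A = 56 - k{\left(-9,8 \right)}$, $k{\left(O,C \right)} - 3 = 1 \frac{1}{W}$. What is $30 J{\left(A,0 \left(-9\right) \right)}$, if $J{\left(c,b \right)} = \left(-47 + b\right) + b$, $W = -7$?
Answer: $-1410$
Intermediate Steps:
$k{\left(O,C \right)} = \frac{20}{7}$ ($k{\left(O,C \right)} = 3 + 1 \frac{1}{-7} = 3 + 1 \left(- \frac{1}{7}\right) = 3 - \frac{1}{7} = \frac{20}{7}$)
$A = \frac{372}{7}$ ($A = 56 - \frac{20}{7} = \frac{372}{7} \approx 53.143$)
$J{\left(c,b \right)} = -47 + 2 b$
$30 J{\left(A,0 \left(-9\right) \right)} = 30 \left(-47 + 2 \cdot 0 \left(-9\right)\right) = 30 \left(-47 + 2 \cdot 0\right) = 30 \left(-47 + 0\right) = 30 \left(-47\right) = -1410$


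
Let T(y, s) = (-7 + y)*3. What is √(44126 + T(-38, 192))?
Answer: √43991 ≈ 209.74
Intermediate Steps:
T(y, s) = -21 + 3*y
√(44126 + T(-38, 192)) = √(44126 + (-21 + 3*(-38))) = √(44126 + (-21 - 114)) = √(44126 - 135) = √43991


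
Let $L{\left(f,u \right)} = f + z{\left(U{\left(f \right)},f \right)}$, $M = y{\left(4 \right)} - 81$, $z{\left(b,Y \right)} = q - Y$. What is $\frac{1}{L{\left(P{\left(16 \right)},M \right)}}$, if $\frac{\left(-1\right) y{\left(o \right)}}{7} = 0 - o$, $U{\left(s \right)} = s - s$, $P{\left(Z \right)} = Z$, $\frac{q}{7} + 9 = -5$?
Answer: $- \frac{1}{98} \approx -0.010204$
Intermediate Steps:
$q = -98$ ($q = -63 + 7 \left(-5\right) = -63 - 35 = -98$)
$U{\left(s \right)} = 0$
$z{\left(b,Y \right)} = -98 - Y$
$y{\left(o \right)} = 7 o$ ($y{\left(o \right)} = - 7 \left(0 - o\right) = - 7 \left(- o\right) = 7 o$)
$M = -53$ ($M = 7 \cdot 4 - 81 = 28 - 81 = -53$)
$L{\left(f,u \right)} = -98$ ($L{\left(f,u \right)} = f - \left(98 + f\right) = -98$)
$\frac{1}{L{\left(P{\left(16 \right)},M \right)}} = \frac{1}{-98} = - \frac{1}{98}$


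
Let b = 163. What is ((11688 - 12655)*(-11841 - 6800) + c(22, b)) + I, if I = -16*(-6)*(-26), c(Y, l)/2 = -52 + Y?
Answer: 18023291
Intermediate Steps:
c(Y, l) = -104 + 2*Y (c(Y, l) = 2*(-52 + Y) = -104 + 2*Y)
I = -2496 (I = 96*(-26) = -2496)
((11688 - 12655)*(-11841 - 6800) + c(22, b)) + I = ((11688 - 12655)*(-11841 - 6800) + (-104 + 2*22)) - 2496 = (-967*(-18641) + (-104 + 44)) - 2496 = (18025847 - 60) - 2496 = 18025787 - 2496 = 18023291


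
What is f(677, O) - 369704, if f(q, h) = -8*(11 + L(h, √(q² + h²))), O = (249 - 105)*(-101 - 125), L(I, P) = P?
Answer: -369792 - 8*√1059570265 ≈ -6.3020e+5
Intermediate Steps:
O = -32544 (O = 144*(-226) = -32544)
f(q, h) = -88 - 8*√(h² + q²) (f(q, h) = -8*(11 + √(q² + h²)) = -8*(11 + √(h² + q²)) = -88 - 8*√(h² + q²))
f(677, O) - 369704 = (-88 - 8*√((-32544)² + 677²)) - 369704 = (-88 - 8*√(1059111936 + 458329)) - 369704 = (-88 - 8*√1059570265) - 369704 = -369792 - 8*√1059570265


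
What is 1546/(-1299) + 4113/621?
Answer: 162323/29877 ≈ 5.4330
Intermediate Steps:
1546/(-1299) + 4113/621 = 1546*(-1/1299) + 4113*(1/621) = -1546/1299 + 457/69 = 162323/29877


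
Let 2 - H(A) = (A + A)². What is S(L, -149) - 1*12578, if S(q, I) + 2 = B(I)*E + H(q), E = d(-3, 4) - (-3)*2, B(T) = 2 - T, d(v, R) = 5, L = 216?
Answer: -197541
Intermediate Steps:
H(A) = 2 - 4*A² (H(A) = 2 - (A + A)² = 2 - (2*A)² = 2 - 4*A²)
E = 11 (E = 5 - (-3)*2 = 5 - 1*(-6) = 5 + 6 = 11)
S(q, I) = 22 - 11*I - 4*q² (S(q, I) = -2 + ((2 - I)*11 + (2 - 4*q²)) = -2 + ((22 - 11*I) + (2 - 4*q²)) = -2 + (24 - 11*I - 4*q²) = 22 - 11*I - 4*q²)
S(L, -149) - 1*12578 = (22 - 11*(-149) - 4*216²) - 1*12578 = (22 + 1639 - 4*46656) - 12578 = (22 + 1639 - 186624) - 12578 = -184963 - 12578 = -197541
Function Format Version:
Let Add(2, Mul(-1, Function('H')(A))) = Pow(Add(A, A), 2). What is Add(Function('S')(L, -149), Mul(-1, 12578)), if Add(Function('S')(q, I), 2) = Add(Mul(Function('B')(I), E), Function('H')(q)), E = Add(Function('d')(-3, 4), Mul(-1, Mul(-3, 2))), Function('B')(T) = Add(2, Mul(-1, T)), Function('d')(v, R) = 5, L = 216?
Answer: -197541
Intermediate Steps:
Function('H')(A) = Add(2, Mul(-4, Pow(A, 2))) (Function('H')(A) = Add(2, Mul(-1, Pow(Add(A, A), 2))) = Add(2, Mul(-1, Pow(Mul(2, A), 2))) = Add(2, Mul(-1, Mul(4, Pow(A, 2)))) = Add(2, Mul(-4, Pow(A, 2))))
E = 11 (E = Add(5, Mul(-1, Mul(-3, 2))) = Add(5, Mul(-1, -6)) = Add(5, 6) = 11)
Function('S')(q, I) = Add(22, Mul(-11, I), Mul(-4, Pow(q, 2))) (Function('S')(q, I) = Add(-2, Add(Mul(Add(2, Mul(-1, I)), 11), Add(2, Mul(-4, Pow(q, 2))))) = Add(-2, Add(Add(22, Mul(-11, I)), Add(2, Mul(-4, Pow(q, 2))))) = Add(-2, Add(24, Mul(-11, I), Mul(-4, Pow(q, 2)))) = Add(22, Mul(-11, I), Mul(-4, Pow(q, 2))))
Add(Function('S')(L, -149), Mul(-1, 12578)) = Add(Add(22, Mul(-11, -149), Mul(-4, Pow(216, 2))), Mul(-1, 12578)) = Add(Add(22, 1639, Mul(-4, 46656)), -12578) = Add(Add(22, 1639, -186624), -12578) = Add(-184963, -12578) = -197541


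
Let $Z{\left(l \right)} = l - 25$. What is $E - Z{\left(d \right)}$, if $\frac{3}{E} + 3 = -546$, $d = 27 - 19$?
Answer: $\frac{3110}{183} \approx 16.995$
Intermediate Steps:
$d = 8$
$E = - \frac{1}{183}$ ($E = \frac{3}{-3 - 546} = \frac{3}{-549} = 3 \left(- \frac{1}{549}\right) = - \frac{1}{183} \approx -0.0054645$)
$Z{\left(l \right)} = -25 + l$
$E - Z{\left(d \right)} = - \frac{1}{183} - \left(-25 + 8\right) = - \frac{1}{183} - -17 = - \frac{1}{183} + 17 = \frac{3110}{183}$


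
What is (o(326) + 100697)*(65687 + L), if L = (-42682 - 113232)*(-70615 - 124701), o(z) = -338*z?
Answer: -289025289773901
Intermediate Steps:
L = 30452498824 (L = -155914*(-195316) = 30452498824)
(o(326) + 100697)*(65687 + L) = (-338*326 + 100697)*(65687 + 30452498824) = (-110188 + 100697)*30452564511 = -9491*30452564511 = -289025289773901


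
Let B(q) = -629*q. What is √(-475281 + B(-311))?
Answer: I*√279662 ≈ 528.83*I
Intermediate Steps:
√(-475281 + B(-311)) = √(-475281 - 629*(-311)) = √(-475281 + 195619) = √(-279662) = I*√279662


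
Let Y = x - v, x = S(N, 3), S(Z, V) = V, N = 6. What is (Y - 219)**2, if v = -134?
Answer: 6724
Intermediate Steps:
x = 3
Y = 137 (Y = 3 - 1*(-134) = 3 + 134 = 137)
(Y - 219)**2 = (137 - 219)**2 = (-82)**2 = 6724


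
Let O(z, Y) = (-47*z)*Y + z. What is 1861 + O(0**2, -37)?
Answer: 1861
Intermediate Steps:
O(z, Y) = z - 47*Y*z (O(z, Y) = -47*Y*z + z = z - 47*Y*z)
1861 + O(0**2, -37) = 1861 + 0**2*(1 - 47*(-37)) = 1861 + 0*(1 + 1739) = 1861 + 0*1740 = 1861 + 0 = 1861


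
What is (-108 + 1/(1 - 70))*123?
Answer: -305573/23 ≈ -13286.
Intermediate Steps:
(-108 + 1/(1 - 70))*123 = (-108 + 1/(-69))*123 = (-108 - 1/69)*123 = -7453/69*123 = -305573/23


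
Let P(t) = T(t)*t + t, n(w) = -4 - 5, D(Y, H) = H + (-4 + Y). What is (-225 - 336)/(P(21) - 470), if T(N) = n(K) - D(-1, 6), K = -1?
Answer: 561/659 ≈ 0.85129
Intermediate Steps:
D(Y, H) = -4 + H + Y
n(w) = -9
T(N) = -10 (T(N) = -9 - (-4 + 6 - 1) = -9 - 1*1 = -9 - 1 = -10)
P(t) = -9*t (P(t) = -10*t + t = -9*t)
(-225 - 336)/(P(21) - 470) = (-225 - 336)/(-9*21 - 470) = -561/(-189 - 470) = -561/(-659) = -561*(-1/659) = 561/659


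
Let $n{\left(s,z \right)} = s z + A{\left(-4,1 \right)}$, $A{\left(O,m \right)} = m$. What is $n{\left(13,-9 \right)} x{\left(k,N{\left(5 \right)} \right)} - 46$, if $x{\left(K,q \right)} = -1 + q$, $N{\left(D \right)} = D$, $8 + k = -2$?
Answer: $-510$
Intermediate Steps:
$k = -10$ ($k = -8 - 2 = -10$)
$n{\left(s,z \right)} = 1 + s z$ ($n{\left(s,z \right)} = s z + 1 = 1 + s z$)
$n{\left(13,-9 \right)} x{\left(k,N{\left(5 \right)} \right)} - 46 = \left(1 + 13 \left(-9\right)\right) \left(-1 + 5\right) - 46 = \left(1 - 117\right) 4 - 46 = \left(-116\right) 4 - 46 = -464 - 46 = -510$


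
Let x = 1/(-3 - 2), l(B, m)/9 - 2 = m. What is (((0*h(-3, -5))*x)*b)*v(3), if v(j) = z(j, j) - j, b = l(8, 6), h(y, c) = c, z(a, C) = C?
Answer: 0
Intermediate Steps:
l(B, m) = 18 + 9*m
x = -1/5 (x = 1/(-5) = -1/5 ≈ -0.20000)
b = 72 (b = 18 + 9*6 = 18 + 54 = 72)
v(j) = 0 (v(j) = j - j = 0)
(((0*h(-3, -5))*x)*b)*v(3) = (((0*(-5))*(-1/5))*72)*0 = ((0*(-1/5))*72)*0 = (0*72)*0 = 0*0 = 0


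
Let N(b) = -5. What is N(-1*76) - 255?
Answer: -260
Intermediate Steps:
N(-1*76) - 255 = -5 - 255 = -260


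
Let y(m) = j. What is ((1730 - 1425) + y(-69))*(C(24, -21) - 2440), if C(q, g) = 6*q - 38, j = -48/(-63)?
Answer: -4995538/7 ≈ -7.1365e+5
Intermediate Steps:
j = 16/21 (j = -48*(-1/63) = 16/21 ≈ 0.76190)
y(m) = 16/21
C(q, g) = -38 + 6*q
((1730 - 1425) + y(-69))*(C(24, -21) - 2440) = ((1730 - 1425) + 16/21)*((-38 + 6*24) - 2440) = (305 + 16/21)*((-38 + 144) - 2440) = 6421*(106 - 2440)/21 = (6421/21)*(-2334) = -4995538/7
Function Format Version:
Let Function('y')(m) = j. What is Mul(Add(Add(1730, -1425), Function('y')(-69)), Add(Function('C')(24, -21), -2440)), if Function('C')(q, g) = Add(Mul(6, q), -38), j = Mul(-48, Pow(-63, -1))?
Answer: Rational(-4995538, 7) ≈ -7.1365e+5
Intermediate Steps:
j = Rational(16, 21) (j = Mul(-48, Rational(-1, 63)) = Rational(16, 21) ≈ 0.76190)
Function('y')(m) = Rational(16, 21)
Function('C')(q, g) = Add(-38, Mul(6, q))
Mul(Add(Add(1730, -1425), Function('y')(-69)), Add(Function('C')(24, -21), -2440)) = Mul(Add(Add(1730, -1425), Rational(16, 21)), Add(Add(-38, Mul(6, 24)), -2440)) = Mul(Add(305, Rational(16, 21)), Add(Add(-38, 144), -2440)) = Mul(Rational(6421, 21), Add(106, -2440)) = Mul(Rational(6421, 21), -2334) = Rational(-4995538, 7)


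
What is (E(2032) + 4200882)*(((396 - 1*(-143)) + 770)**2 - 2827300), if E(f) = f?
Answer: -4681285468566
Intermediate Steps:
(E(2032) + 4200882)*(((396 - 1*(-143)) + 770)**2 - 2827300) = (2032 + 4200882)*(((396 - 1*(-143)) + 770)**2 - 2827300) = 4202914*(((396 + 143) + 770)**2 - 2827300) = 4202914*((539 + 770)**2 - 2827300) = 4202914*(1309**2 - 2827300) = 4202914*(1713481 - 2827300) = 4202914*(-1113819) = -4681285468566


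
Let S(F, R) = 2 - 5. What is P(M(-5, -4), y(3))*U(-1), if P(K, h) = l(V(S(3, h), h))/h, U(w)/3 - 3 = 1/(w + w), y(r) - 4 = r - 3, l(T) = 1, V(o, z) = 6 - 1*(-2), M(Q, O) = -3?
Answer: 15/8 ≈ 1.8750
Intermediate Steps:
S(F, R) = -3
V(o, z) = 8 (V(o, z) = 6 + 2 = 8)
y(r) = 1 + r (y(r) = 4 + (r - 3) = 4 + (-3 + r) = 1 + r)
U(w) = 9 + 3/(2*w) (U(w) = 9 + 3/(w + w) = 9 + 3/((2*w)) = 9 + 3*(1/(2*w)) = 9 + 3/(2*w))
P(K, h) = 1/h
P(M(-5, -4), y(3))*U(-1) = (9 + (3/2)/(-1))/(1 + 3) = (9 + (3/2)*(-1))/4 = (9 - 3/2)/4 = (¼)*(15/2) = 15/8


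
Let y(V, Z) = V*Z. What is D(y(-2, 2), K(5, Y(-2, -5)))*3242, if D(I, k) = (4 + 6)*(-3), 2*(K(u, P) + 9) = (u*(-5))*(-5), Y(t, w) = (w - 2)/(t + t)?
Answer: -97260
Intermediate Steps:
Y(t, w) = (-2 + w)/(2*t) (Y(t, w) = (-2 + w)/((2*t)) = (-2 + w)*(1/(2*t)) = (-2 + w)/(2*t))
K(u, P) = -9 + 25*u/2 (K(u, P) = -9 + ((u*(-5))*(-5))/2 = -9 + (-5*u*(-5))/2 = -9 + (25*u)/2 = -9 + 25*u/2)
D(I, k) = -30 (D(I, k) = 10*(-3) = -30)
D(y(-2, 2), K(5, Y(-2, -5)))*3242 = -30*3242 = -97260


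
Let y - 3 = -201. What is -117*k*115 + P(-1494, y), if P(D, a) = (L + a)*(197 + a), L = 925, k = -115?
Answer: 1546598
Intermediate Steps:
y = -198 (y = 3 - 201 = -198)
P(D, a) = (197 + a)*(925 + a) (P(D, a) = (925 + a)*(197 + a) = (197 + a)*(925 + a))
-117*k*115 + P(-1494, y) = -117*(-115)*115 + (182225 + (-198)**2 + 1122*(-198)) = 13455*115 + (182225 + 39204 - 222156) = 1547325 - 727 = 1546598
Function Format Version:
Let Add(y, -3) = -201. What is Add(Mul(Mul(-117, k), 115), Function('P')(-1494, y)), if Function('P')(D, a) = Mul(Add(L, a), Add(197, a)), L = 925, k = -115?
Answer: 1546598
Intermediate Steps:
y = -198 (y = Add(3, -201) = -198)
Function('P')(D, a) = Mul(Add(197, a), Add(925, a)) (Function('P')(D, a) = Mul(Add(925, a), Add(197, a)) = Mul(Add(197, a), Add(925, a)))
Add(Mul(Mul(-117, k), 115), Function('P')(-1494, y)) = Add(Mul(Mul(-117, -115), 115), Add(182225, Pow(-198, 2), Mul(1122, -198))) = Add(Mul(13455, 115), Add(182225, 39204, -222156)) = Add(1547325, -727) = 1546598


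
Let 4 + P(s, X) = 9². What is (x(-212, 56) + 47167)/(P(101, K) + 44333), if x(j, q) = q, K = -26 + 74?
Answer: 47223/44410 ≈ 1.0633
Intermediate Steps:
K = 48
P(s, X) = 77 (P(s, X) = -4 + 9² = -4 + 81 = 77)
(x(-212, 56) + 47167)/(P(101, K) + 44333) = (56 + 47167)/(77 + 44333) = 47223/44410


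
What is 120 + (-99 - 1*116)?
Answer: -95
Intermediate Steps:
120 + (-99 - 1*116) = 120 + (-99 - 116) = 120 - 215 = -95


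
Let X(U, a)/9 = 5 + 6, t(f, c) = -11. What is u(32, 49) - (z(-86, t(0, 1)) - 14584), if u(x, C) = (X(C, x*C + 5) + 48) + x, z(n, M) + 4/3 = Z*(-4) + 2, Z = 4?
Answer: 44335/3 ≈ 14778.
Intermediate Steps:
X(U, a) = 99 (X(U, a) = 9*(5 + 6) = 9*11 = 99)
z(n, M) = -46/3 (z(n, M) = -4/3 + (4*(-4) + 2) = -4/3 + (-16 + 2) = -4/3 - 14 = -46/3)
u(x, C) = 147 + x (u(x, C) = (99 + 48) + x = 147 + x)
u(32, 49) - (z(-86, t(0, 1)) - 14584) = (147 + 32) - (-46/3 - 14584) = 179 - 1*(-43798/3) = 179 + 43798/3 = 44335/3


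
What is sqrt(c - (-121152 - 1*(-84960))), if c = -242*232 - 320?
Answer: 4*I*sqrt(1267) ≈ 142.38*I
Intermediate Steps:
c = -56464 (c = -56144 - 320 = -56464)
sqrt(c - (-121152 - 1*(-84960))) = sqrt(-56464 - (-121152 - 1*(-84960))) = sqrt(-56464 - (-121152 + 84960)) = sqrt(-56464 - 1*(-36192)) = sqrt(-56464 + 36192) = sqrt(-20272) = 4*I*sqrt(1267)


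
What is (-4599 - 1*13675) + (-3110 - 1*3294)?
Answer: -24678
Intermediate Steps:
(-4599 - 1*13675) + (-3110 - 1*3294) = (-4599 - 13675) + (-3110 - 3294) = -18274 - 6404 = -24678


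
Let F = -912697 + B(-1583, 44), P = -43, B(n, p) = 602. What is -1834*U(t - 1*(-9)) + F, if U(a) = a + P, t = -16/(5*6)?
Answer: -12731413/15 ≈ -8.4876e+5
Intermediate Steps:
t = -8/15 (t = -16/30 = -16*1/30 = -8/15 ≈ -0.53333)
F = -912095 (F = -912697 + 602 = -912095)
U(a) = -43 + a (U(a) = a - 43 = -43 + a)
-1834*U(t - 1*(-9)) + F = -1834*(-43 + (-8/15 - 1*(-9))) - 912095 = -1834*(-43 + (-8/15 + 9)) - 912095 = -1834*(-43 + 127/15) - 912095 = -1834*(-518/15) - 912095 = 950012/15 - 912095 = -12731413/15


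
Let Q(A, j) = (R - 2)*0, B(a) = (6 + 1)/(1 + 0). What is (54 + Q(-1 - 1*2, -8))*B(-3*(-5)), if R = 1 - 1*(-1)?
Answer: 378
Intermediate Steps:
R = 2 (R = 1 + 1 = 2)
B(a) = 7 (B(a) = 7/1 = 7*1 = 7)
Q(A, j) = 0 (Q(A, j) = (2 - 2)*0 = 0*0 = 0)
(54 + Q(-1 - 1*2, -8))*B(-3*(-5)) = (54 + 0)*7 = 54*7 = 378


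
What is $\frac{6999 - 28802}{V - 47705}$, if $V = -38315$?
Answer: $\frac{21803}{86020} \approx 0.25346$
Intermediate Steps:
$\frac{6999 - 28802}{V - 47705} = \frac{6999 - 28802}{-38315 - 47705} = - \frac{21803}{-86020} = \left(-21803\right) \left(- \frac{1}{86020}\right) = \frac{21803}{86020}$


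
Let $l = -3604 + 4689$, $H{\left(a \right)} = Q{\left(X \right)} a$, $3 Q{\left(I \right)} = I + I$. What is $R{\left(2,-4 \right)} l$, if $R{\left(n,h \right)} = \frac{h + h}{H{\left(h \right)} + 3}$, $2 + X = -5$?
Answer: $- \frac{5208}{13} \approx -400.62$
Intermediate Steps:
$X = -7$ ($X = -2 - 5 = -7$)
$Q{\left(I \right)} = \frac{2 I}{3}$ ($Q{\left(I \right)} = \frac{I + I}{3} = \frac{2 I}{3}$)
$H{\left(a \right)} = - \frac{14 a}{3}$ ($H{\left(a \right)} = \frac{2}{3} \left(-7\right) a = - \frac{14 a}{3}$)
$R{\left(n,h \right)} = \frac{2 h}{3 - \frac{14 h}{3}}$ ($R{\left(n,h \right)} = \frac{h + h}{- \frac{14 h}{3} + 3} = \frac{2 h}{3 - \frac{14 h}{3}}$)
$l = 1085$
$R{\left(2,-4 \right)} l = \left(-6\right) \left(-4\right) \frac{1}{-9 + 14 \left(-4\right)} 1085 = \left(-6\right) \left(-4\right) \frac{1}{-9 - 56} \cdot 1085 = \left(-6\right) \left(-4\right) \frac{1}{-65} \cdot 1085 = \left(-6\right) \left(-4\right) \left(- \frac{1}{65}\right) 1085 = \left(- \frac{24}{65}\right) 1085 = - \frac{5208}{13}$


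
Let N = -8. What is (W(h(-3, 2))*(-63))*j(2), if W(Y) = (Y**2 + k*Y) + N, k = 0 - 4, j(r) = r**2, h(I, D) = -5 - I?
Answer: -1008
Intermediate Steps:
k = -4
W(Y) = -8 + Y**2 - 4*Y (W(Y) = (Y**2 - 4*Y) - 8 = -8 + Y**2 - 4*Y)
(W(h(-3, 2))*(-63))*j(2) = ((-8 + (-5 - 1*(-3))**2 - 4*(-5 - 1*(-3)))*(-63))*2**2 = ((-8 + (-5 + 3)**2 - 4*(-5 + 3))*(-63))*4 = ((-8 + (-2)**2 - 4*(-2))*(-63))*4 = ((-8 + 4 + 8)*(-63))*4 = (4*(-63))*4 = -252*4 = -1008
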